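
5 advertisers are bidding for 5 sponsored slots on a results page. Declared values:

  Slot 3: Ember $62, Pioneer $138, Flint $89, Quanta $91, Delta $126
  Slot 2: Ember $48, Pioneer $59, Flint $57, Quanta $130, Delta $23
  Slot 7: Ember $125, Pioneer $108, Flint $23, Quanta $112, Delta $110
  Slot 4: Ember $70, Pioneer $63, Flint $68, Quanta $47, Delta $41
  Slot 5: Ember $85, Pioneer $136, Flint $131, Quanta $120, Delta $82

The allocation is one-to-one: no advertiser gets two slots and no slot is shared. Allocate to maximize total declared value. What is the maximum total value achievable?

Max total: $585

Optimal: Ember→Slot 7 ($125), Pioneer→Slot 5 ($136), Flint→Slot 4 ($68), Quanta→Slot 2 ($130), Delta→Slot 3 ($126) — total 125+136+68+130+126 = $585.
Row-greedy (each advertiser in turn takes its best remaining slot) gives $565, worse by 20.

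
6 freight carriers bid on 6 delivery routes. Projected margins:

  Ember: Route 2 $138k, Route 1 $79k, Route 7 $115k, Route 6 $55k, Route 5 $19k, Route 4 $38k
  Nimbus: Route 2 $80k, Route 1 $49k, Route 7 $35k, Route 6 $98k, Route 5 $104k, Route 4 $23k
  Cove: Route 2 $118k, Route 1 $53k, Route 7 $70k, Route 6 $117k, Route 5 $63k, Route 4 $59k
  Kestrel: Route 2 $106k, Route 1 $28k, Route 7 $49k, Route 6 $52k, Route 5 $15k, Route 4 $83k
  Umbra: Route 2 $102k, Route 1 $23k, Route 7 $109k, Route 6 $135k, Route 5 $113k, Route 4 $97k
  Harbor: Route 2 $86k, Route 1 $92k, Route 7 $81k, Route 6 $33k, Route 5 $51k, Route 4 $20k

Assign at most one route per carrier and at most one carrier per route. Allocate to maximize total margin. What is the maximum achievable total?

This is a one-to-one assignment (maximum-weight bipartite matching).
Optimal: Ember→Route 7 ($115k), Nimbus→Route 5 ($104k), Cove→Route 2 ($118k), Kestrel→Route 4 ($83k), Umbra→Route 6 ($135k), Harbor→Route 1 ($92k) — total 115+104+118+83+135+92 = $647k.
Next-best assignment: Ember→Route 2, Nimbus→Route 5, Cove→Route 6, Kestrel→Route 4, Umbra→Route 7, Harbor→Route 1 = $643k.

Maximum total: $647k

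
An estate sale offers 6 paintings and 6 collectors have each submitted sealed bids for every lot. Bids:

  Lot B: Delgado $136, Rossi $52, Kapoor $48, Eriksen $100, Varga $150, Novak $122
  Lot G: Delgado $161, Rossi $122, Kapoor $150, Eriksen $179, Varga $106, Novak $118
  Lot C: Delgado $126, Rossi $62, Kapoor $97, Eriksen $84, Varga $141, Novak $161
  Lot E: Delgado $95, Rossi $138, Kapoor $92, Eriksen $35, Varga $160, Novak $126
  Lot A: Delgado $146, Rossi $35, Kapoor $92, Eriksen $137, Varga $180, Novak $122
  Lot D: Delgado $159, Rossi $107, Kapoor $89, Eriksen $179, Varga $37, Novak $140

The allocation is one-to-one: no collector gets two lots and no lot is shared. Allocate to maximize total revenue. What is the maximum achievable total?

This is a one-to-one assignment (maximum-weight bipartite matching).
Optimal: Delgado→Lot B ($136), Rossi→Lot E ($138), Kapoor→Lot G ($150), Eriksen→Lot D ($179), Varga→Lot A ($180), Novak→Lot C ($161) — total 136+138+150+179+180+161 = $944.
Column-greedy (each lot in turn goes to its best remaining collector) gives $863, worse by 81.
Next-best assignment: Delgado→Lot A, Rossi→Lot E, Kapoor→Lot G, Eriksen→Lot D, Varga→Lot B, Novak→Lot C = $924.
Checked against all permutations: $944 is optimal.

Max total: $944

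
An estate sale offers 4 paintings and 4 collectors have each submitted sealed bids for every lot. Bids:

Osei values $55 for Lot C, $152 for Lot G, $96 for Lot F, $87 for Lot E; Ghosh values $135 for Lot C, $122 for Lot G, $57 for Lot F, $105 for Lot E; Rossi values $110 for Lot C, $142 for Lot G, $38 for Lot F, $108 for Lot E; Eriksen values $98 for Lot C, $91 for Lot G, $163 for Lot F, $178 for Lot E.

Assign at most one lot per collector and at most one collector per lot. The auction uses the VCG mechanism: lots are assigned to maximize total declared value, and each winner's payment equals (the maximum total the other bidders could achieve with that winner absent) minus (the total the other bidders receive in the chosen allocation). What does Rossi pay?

Rossi pays $15.

Efficient allocation: Osei→Lot G ($152), Ghosh→Lot C ($135), Rossi→Lot E ($108), Eriksen→Lot F ($163); total welfare W = $558.
Rossi receives Lot E at value $108, so the others get W − 108 = $450.
Without Rossi: best allocation of the remaining 3 bidders over all 4 lots is Osei→Lot G ($152), Ghosh→Lot C ($135), Eriksen→Lot E ($178), total $465.
VCG payment = (others' best without Rossi) − (others' welfare with Rossi) = 465 − 450 = $15.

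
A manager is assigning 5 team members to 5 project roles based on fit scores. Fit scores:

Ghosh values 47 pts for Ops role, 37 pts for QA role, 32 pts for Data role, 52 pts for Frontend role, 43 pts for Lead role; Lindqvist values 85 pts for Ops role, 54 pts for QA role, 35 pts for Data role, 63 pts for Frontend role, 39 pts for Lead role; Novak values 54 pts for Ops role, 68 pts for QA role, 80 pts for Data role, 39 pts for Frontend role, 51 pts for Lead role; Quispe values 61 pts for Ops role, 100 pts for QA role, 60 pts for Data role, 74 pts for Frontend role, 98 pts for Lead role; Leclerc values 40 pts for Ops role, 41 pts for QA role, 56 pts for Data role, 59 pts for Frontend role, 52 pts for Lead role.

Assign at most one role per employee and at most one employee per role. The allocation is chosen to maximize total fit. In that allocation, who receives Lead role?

Optimal: Ghosh→Frontend role (52 pts), Lindqvist→Ops role (85 pts), Novak→Data role (80 pts), Quispe→QA role (100 pts), Leclerc→Lead role (52 pts) — total 52+85+80+100+52 = 369 pts.
Max-entry greedy (repeatedly take the single best remaining cell) gives 367 pts, worse by 2.
Next-best assignment: Ghosh→Lead role, Lindqvist→Ops role, Novak→Data role, Quispe→QA role, Leclerc→Frontend role = 367 pts.
No other one-to-one assignment exceeds 369 pts.
Leclerc's own top role is Frontend role (59 pts), but forcing Leclerc→Frontend role and reassigning the rest optimally gives only 367 pts — worse by 2.

Leclerc receives Lead role.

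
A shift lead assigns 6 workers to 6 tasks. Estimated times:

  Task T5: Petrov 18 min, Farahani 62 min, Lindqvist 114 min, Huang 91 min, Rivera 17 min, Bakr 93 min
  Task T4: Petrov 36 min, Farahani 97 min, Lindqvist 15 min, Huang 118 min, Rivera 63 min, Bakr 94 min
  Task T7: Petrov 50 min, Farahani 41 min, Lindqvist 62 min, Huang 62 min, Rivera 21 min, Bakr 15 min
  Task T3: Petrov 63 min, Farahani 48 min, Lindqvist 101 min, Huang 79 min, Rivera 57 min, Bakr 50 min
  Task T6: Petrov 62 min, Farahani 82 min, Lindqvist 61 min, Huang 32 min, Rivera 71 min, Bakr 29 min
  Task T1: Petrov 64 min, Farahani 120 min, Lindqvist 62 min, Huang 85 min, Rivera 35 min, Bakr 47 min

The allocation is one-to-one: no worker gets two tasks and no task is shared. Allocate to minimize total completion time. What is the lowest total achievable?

Optimal: Petrov→Task T5 (18 min), Farahani→Task T3 (48 min), Lindqvist→Task T4 (15 min), Huang→Task T6 (32 min), Rivera→Task T1 (35 min), Bakr→Task T7 (15 min) — total 18+48+15+32+35+15 = 163 min.
Column-greedy (each task in turn goes to its cheapest remaining worker) gives 191 min, worse by 28.
Next-best assignment: Petrov→Task T5, Farahani→Task T3, Lindqvist→Task T4, Huang→Task T6, Rivera→Task T7, Bakr→Task T1 = 181 min.
Swapping Huang↔Lindqvist (Huang→Task T4 118 min, Lindqvist→Task T6 61 min) adds 132.
Every other assignment is strictly worse.

Minimum total: 163 min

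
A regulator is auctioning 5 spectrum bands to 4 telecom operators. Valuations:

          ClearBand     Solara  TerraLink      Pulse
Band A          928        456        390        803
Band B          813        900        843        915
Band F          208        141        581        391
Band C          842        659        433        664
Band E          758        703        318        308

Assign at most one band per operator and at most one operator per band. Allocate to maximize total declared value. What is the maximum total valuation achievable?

Optimal: ClearBand→Band C ($842M), Solara→Band E ($703M), TerraLink→Band B ($843M), Pulse→Band A ($803M) — total 842+703+843+803 = $3191M.
Max-entry greedy (repeatedly take the single best remaining cell) gives $3127M, worse by 64.
Every other assignment is strictly worse.

Max total: $3191M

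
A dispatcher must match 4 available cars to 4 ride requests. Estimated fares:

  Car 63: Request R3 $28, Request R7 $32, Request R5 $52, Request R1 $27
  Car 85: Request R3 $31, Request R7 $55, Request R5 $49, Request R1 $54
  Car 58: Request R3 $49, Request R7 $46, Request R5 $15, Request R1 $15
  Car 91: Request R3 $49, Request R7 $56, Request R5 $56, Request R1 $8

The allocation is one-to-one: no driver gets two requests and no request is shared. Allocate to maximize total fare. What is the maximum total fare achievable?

Maximum total: $211

Optimal: Car 63→Request R5 ($52), Car 85→Request R1 ($54), Car 58→Request R3 ($49), Car 91→Request R7 ($56) — total 52+54+49+56 = $211.
Row-greedy (each driver in turn takes its best remaining request) gives $164, worse by 47.
Next-best assignment: Car 63→Request R5, Car 85→Request R1, Car 58→Request R7, Car 91→Request R3 = $201.
Every other assignment is strictly worse.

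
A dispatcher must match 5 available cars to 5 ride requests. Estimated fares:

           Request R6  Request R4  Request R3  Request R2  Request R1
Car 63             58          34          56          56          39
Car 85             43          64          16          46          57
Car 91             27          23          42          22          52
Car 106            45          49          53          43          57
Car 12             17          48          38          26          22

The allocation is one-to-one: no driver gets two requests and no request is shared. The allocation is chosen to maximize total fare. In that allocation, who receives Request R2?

Car 85 receives Request R2.

This is the linear assignment problem.
Optimal: Car 63→Request R6 ($58), Car 85→Request R2 ($46), Car 91→Request R1 ($52), Car 106→Request R3 ($53), Car 12→Request R4 ($48) — total 58+46+52+53+48 = $257.
Column-greedy (each request in turn goes to its best remaining driver) gives $253, worse by 4.
Swapping Car 106↔Car 12 (Car 106→Request R4 $49, Car 12→Request R3 $38) loses 14.
No other one-to-one assignment exceeds $257.
Car 85's own top request is Request R4 ($64), but forcing Car 85→Request R4 and reassigning the rest optimally gives only $255 — worse by 2.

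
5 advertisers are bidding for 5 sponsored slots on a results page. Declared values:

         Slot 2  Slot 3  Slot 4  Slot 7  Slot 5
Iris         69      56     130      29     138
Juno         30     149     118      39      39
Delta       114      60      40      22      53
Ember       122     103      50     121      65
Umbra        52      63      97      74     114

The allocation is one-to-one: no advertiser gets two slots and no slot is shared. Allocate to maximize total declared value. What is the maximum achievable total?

Maximum total: $628

Optimal: Iris→Slot 4 ($130), Juno→Slot 3 ($149), Delta→Slot 2 ($114), Ember→Slot 7 ($121), Umbra→Slot 5 ($114) — total 130+149+114+121+114 = $628.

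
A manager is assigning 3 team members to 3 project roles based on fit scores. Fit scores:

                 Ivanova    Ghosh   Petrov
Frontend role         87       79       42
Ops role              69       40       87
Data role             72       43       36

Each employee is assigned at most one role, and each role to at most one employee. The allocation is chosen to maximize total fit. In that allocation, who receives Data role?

Ivanova receives Data role.

Optimal: Ivanova→Data role (72 pts), Ghosh→Frontend role (79 pts), Petrov→Ops role (87 pts) — total 72+79+87 = 238 pts.
Max-entry greedy (repeatedly take the single best remaining cell) gives 217 pts, worse by 21.
Next-best assignment: Ivanova→Frontend role, Ghosh→Data role, Petrov→Ops role = 217 pts.
Ivanova's own top role is Frontend role (87 pts), but forcing Ivanova→Frontend role and reassigning the rest optimally gives only 217 pts — worse by 21.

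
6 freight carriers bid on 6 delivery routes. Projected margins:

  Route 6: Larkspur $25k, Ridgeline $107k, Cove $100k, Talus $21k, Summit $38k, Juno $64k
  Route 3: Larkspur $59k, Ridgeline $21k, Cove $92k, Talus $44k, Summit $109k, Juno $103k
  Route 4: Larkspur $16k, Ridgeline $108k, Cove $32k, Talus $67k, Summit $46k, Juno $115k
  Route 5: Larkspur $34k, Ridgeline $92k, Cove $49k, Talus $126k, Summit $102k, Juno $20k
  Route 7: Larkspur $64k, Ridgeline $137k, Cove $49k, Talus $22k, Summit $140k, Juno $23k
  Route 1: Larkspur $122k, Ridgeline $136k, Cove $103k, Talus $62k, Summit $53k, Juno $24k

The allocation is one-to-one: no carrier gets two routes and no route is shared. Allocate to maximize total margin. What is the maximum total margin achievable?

This is the linear assignment problem.
Optimal: Larkspur→Route 1 ($122k), Ridgeline→Route 7 ($137k), Cove→Route 6 ($100k), Talus→Route 5 ($126k), Summit→Route 3 ($109k), Juno→Route 4 ($115k) — total 122+137+100+126+109+115 = $709k.

Max total: $709k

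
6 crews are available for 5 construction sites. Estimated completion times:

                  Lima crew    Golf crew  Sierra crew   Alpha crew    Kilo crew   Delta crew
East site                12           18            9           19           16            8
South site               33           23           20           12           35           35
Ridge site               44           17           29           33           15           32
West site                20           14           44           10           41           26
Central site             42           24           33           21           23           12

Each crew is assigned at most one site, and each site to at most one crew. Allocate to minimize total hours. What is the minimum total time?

Optimal: Sierra crew→East site (9 hours), Alpha crew→South site (12 hours), Kilo crew→Ridge site (15 hours), Golf crew→West site (14 hours), Delta crew→Central site (12 hours) — total 9+12+15+14+12 = 62 hours.
Column-greedy (each site in turn goes to its cheapest remaining crew) gives 82 hours, worse by 20.
Swapping Sierra crew↔Alpha crew (Sierra crew→South site 20 hours, Alpha crew→East site 19 hours) adds 18.
Every other assignment is strictly worse.

Minimum total: 62 hours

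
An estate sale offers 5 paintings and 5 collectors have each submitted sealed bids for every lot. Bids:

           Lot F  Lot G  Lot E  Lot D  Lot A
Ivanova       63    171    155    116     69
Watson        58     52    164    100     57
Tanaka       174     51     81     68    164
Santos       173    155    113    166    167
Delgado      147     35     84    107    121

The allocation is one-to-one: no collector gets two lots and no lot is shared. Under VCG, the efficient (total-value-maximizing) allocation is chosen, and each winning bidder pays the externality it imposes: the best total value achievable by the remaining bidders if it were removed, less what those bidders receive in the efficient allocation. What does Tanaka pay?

Tanaka pays $1.

Efficient allocation: Ivanova→Lot G ($171), Watson→Lot E ($164), Tanaka→Lot A ($164), Santos→Lot D ($166), Delgado→Lot F ($147); total welfare W = $812.
Tanaka receives Lot A at value $164, so the others get W − 164 = $648.
Without Tanaka: best allocation of the remaining 4 bidders over all 5 lots is Ivanova→Lot G ($171), Watson→Lot E ($164), Santos→Lot A ($167), Delgado→Lot F ($147), total $649.
VCG payment = (others' best without Tanaka) − (others' welfare with Tanaka) = 649 − 648 = $1.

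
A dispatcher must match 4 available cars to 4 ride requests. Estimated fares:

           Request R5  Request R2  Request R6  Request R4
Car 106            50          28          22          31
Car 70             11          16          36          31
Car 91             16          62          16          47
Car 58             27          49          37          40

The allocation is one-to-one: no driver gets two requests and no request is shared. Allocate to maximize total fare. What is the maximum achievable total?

This is the linear assignment problem.
Optimal: Car 106→Request R5 ($50), Car 70→Request R6 ($36), Car 91→Request R2 ($62), Car 58→Request R4 ($40) — total 50+36+62+40 = $188.

Maximum total: $188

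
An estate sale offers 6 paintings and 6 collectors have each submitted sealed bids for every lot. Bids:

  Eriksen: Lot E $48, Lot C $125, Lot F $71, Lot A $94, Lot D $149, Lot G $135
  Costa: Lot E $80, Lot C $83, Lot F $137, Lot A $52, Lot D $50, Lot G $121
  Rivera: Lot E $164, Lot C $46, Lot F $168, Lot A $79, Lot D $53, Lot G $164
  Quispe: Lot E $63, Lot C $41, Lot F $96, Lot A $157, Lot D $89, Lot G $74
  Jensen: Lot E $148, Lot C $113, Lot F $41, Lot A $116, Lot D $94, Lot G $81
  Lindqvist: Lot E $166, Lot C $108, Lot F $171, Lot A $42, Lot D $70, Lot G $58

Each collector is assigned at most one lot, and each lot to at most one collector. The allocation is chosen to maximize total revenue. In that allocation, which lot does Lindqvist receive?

Lindqvist receives Lot E.

Optimal: Eriksen→Lot D ($149), Costa→Lot F ($137), Rivera→Lot G ($164), Quispe→Lot A ($157), Jensen→Lot C ($113), Lindqvist→Lot E ($166) — total 149+137+164+157+113+166 = $886.
Row-greedy (each collector in turn takes its best remaining lot) gives $778, worse by 108.
Swapping Lindqvist↔Rivera (Lindqvist→Lot G $58, Rivera→Lot E $164) loses 108.
Every other assignment is strictly worse.
Lindqvist's own top lot is Lot F ($171), but forcing Lindqvist→Lot F and reassigning the rest optimally gives only $875 — worse by 11.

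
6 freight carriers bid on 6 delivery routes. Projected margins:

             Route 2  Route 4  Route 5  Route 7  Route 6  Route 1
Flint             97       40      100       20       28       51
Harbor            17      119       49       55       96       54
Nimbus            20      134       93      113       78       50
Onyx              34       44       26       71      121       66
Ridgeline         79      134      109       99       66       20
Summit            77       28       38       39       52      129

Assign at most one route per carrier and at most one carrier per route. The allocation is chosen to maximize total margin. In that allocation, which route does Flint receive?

Treat this as an assignment problem: match each carrier to one route.
Optimal: Flint→Route 2 ($97k), Harbor→Route 4 ($119k), Nimbus→Route 7 ($113k), Onyx→Route 6 ($121k), Ridgeline→Route 5 ($109k), Summit→Route 1 ($129k) — total 97+119+113+121+109+129 = $688k.
Row-greedy (each carrier in turn takes its best remaining route) gives $661k, worse by 27.
Next-best assignment: Flint→Route 5, Harbor→Route 4, Nimbus→Route 7, Onyx→Route 6, Ridgeline→Route 2, Summit→Route 1 = $661k.
Every other assignment is strictly worse.
Flint's own top route is Route 5 ($100k), but forcing Flint→Route 5 and reassigning the rest optimally gives only $661k — worse by 27.

Flint receives Route 2.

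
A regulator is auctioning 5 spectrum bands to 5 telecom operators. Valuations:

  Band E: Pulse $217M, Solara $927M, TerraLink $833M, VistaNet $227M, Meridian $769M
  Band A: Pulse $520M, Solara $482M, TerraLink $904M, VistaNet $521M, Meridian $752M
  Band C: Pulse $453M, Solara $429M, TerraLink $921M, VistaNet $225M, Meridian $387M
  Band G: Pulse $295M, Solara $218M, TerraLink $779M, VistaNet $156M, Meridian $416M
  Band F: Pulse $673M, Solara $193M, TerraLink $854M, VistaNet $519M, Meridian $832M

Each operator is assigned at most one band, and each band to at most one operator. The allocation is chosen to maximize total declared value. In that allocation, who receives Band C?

Treat this as an assignment problem: match each operator to one band.
Optimal: Pulse→Band C ($453M), Solara→Band E ($927M), TerraLink→Band G ($779M), VistaNet→Band A ($521M), Meridian→Band F ($832M) — total 453+927+779+521+832 = $3512M.
Max-entry greedy (repeatedly take the single best remaining cell) gives $3496M, worse by 16.
Next-best assignment: Pulse→Band G, Solara→Band E, TerraLink→Band C, VistaNet→Band A, Meridian→Band F = $3496M.
Swapping TerraLink↔Solara (TerraLink→Band E $833M, Solara→Band G $218M) loses 655.
No other one-to-one assignment exceeds $3512M.
Pulse's own top band is Band F ($673M), but forcing Pulse→Band F and reassigning the rest optimally gives only $3458M — worse by 54.

Pulse receives Band C.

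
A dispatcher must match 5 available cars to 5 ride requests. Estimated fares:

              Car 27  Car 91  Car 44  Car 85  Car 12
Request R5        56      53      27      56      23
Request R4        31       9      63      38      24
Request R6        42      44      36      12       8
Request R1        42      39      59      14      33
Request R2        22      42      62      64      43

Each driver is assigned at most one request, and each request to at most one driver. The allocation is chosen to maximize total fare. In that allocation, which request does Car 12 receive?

Optimal: Car 27→Request R5 ($56), Car 91→Request R6 ($44), Car 44→Request R4 ($63), Car 85→Request R2 ($64), Car 12→Request R1 ($33) — total 56+44+63+64+33 = $260.
Swapping Car 12↔Car 91 (Car 12→Request R6 $8, Car 91→Request R1 $39) loses 30.
Car 12's own top request is Request R2 ($43), but forcing Car 12→Request R2 and reassigning the rest optimally gives only $248 — worse by 12.

Car 12 receives Request R1.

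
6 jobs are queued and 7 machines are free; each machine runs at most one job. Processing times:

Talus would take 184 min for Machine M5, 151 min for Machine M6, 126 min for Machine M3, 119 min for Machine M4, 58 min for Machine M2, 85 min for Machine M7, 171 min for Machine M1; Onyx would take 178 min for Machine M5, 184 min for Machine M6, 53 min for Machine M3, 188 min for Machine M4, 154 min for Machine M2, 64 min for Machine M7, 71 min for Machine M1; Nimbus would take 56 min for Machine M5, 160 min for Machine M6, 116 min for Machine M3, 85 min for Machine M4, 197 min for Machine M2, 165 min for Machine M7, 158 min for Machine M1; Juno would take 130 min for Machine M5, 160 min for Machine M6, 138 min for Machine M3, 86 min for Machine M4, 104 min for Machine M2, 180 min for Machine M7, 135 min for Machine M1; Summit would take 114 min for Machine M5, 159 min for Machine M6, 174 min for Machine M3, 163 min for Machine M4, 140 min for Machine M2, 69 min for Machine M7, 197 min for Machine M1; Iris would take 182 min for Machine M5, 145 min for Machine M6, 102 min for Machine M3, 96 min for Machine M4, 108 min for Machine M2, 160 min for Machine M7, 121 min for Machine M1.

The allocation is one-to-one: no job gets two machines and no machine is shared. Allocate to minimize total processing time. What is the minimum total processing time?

Optimal: Talus→Machine M2 (58 min), Onyx→Machine M1 (71 min), Nimbus→Machine M5 (56 min), Juno→Machine M4 (86 min), Summit→Machine M7 (69 min), Iris→Machine M3 (102 min) — total 58+71+56+86+69+102 = 442 min.
Every other assignment is strictly worse.

Minimum total: 442 min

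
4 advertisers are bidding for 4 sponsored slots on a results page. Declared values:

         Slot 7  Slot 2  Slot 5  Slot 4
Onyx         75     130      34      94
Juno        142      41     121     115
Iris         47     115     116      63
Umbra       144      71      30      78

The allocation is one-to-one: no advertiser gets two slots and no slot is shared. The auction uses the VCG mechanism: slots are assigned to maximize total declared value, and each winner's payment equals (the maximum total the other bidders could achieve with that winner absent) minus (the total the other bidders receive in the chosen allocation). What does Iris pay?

Iris pays $6.

Efficient allocation: Onyx→Slot 2 ($130), Juno→Slot 4 ($115), Iris→Slot 5 ($116), Umbra→Slot 7 ($144); total welfare W = $505.
Iris receives Slot 5 at value $116, so the others get W − 116 = $389.
Without Iris: best allocation of the remaining 3 bidders over all 4 slots is Onyx→Slot 2 ($130), Juno→Slot 5 ($121), Umbra→Slot 7 ($144), total $395.
VCG payment = (others' best without Iris) − (others' welfare with Iris) = 395 − 389 = $6.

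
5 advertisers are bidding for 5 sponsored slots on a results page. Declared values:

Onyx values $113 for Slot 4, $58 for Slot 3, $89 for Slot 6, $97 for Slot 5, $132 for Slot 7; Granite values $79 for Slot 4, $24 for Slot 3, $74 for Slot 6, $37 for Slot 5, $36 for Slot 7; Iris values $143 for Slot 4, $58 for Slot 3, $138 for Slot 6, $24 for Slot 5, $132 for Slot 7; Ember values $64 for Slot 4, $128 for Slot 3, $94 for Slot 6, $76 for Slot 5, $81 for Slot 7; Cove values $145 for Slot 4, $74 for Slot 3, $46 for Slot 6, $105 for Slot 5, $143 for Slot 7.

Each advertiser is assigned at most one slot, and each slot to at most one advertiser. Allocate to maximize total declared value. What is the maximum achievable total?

Optimal: Onyx→Slot 5 ($97), Granite→Slot 4 ($79), Iris→Slot 6 ($138), Ember→Slot 3 ($128), Cove→Slot 7 ($143) — total 97+79+138+128+143 = $585.
Column-greedy (each slot in turn goes to its best remaining advertiser) gives $544, worse by 41.

Maximum total: $585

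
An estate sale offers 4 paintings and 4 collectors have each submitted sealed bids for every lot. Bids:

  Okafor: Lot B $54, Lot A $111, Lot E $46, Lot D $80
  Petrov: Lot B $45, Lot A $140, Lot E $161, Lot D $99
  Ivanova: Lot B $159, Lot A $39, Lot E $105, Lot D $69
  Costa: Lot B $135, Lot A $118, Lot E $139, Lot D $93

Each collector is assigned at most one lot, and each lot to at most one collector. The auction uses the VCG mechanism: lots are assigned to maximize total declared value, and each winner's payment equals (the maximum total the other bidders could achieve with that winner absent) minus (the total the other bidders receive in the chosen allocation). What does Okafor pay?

Okafor pays $25.

Efficient allocation: Okafor→Lot A ($111), Petrov→Lot E ($161), Ivanova→Lot B ($159), Costa→Lot D ($93); total welfare W = $524.
Okafor receives Lot A at value $111, so the others get W − 111 = $413.
Without Okafor: best allocation of the remaining 3 bidders over all 4 lots is Petrov→Lot A ($140), Ivanova→Lot B ($159), Costa→Lot E ($139), total $438.
VCG payment = (others' best without Okafor) − (others' welfare with Okafor) = 438 − 413 = $25.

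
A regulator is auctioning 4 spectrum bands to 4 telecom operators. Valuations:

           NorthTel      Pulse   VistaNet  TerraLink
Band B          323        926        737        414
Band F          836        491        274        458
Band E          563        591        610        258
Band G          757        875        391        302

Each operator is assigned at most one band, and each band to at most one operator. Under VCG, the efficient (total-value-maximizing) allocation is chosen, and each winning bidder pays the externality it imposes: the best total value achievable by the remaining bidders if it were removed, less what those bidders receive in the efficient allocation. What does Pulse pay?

Pulse pays $127M.

Efficient allocation: NorthTel→Band G ($757M), Pulse→Band B ($926M), VistaNet→Band E ($610M), TerraLink→Band F ($458M); total welfare W = $2751M.
Pulse receives Band B at value $926M, so the others get W − 926 = $1825M.
Without Pulse: best allocation of the remaining 3 bidders over all 4 bands is NorthTel→Band G ($757M), VistaNet→Band B ($737M), TerraLink→Band F ($458M), total $1952M.
VCG payment = (others' best without Pulse) − (others' welfare with Pulse) = 1952 − 1825 = $127M.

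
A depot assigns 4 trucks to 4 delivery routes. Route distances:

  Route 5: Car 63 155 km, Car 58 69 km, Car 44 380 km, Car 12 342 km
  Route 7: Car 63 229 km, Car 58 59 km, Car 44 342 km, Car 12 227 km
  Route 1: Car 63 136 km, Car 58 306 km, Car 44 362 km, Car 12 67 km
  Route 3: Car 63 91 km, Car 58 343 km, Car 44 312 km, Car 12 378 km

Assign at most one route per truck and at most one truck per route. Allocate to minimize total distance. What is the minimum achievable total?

Optimal: Car 63→Route 3 (91 km), Car 58→Route 5 (69 km), Car 44→Route 7 (342 km), Car 12→Route 1 (67 km) — total 91+69+342+67 = 569 km.
Row-greedy (each truck in turn takes its cheapest remaining route) gives 854 km, worse by 285.
No other one-to-one assignment undercuts 569 km.

Min total: 569 km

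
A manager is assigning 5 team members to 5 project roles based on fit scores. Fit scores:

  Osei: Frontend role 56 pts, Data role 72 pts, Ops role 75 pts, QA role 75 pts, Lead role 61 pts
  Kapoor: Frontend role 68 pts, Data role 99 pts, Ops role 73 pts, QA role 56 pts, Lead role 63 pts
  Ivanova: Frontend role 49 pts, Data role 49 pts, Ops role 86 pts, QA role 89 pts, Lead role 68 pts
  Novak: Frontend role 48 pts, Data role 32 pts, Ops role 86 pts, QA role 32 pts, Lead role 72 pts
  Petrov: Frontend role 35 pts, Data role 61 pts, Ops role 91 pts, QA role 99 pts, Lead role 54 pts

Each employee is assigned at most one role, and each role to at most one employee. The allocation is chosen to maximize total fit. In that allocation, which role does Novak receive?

Novak receives Lead role.

Optimal: Osei→Frontend role (56 pts), Kapoor→Data role (99 pts), Ivanova→Ops role (86 pts), Novak→Lead role (72 pts), Petrov→QA role (99 pts) — total 56+99+86+72+99 = 412 pts.
Row-greedy (each employee in turn takes its best remaining role) gives 370 pts, worse by 42.
Checked against all permutations: 412 pts is optimal.
Novak's own top role is Ops role (86 pts), but forcing Novak→Ops role and reassigning the rest optimally gives only 408 pts — worse by 4.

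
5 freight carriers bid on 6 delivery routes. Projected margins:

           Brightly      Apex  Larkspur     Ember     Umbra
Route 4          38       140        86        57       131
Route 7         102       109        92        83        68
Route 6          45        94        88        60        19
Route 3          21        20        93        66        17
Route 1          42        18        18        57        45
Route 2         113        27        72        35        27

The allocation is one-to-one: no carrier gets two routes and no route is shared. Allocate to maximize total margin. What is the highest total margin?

Optimal: Brightly→Route 2 ($113k), Apex→Route 6 ($94k), Larkspur→Route 3 ($93k), Ember→Route 7 ($83k), Umbra→Route 4 ($131k) — total 113+94+93+83+131 = $514k.
Max-entry greedy (repeatedly take the single best remaining cell) gives $474k, worse by 40.
Swapping Ember↔Larkspur (Ember→Route 3 $66k, Larkspur→Route 7 $92k) loses 18.

Max total: $514k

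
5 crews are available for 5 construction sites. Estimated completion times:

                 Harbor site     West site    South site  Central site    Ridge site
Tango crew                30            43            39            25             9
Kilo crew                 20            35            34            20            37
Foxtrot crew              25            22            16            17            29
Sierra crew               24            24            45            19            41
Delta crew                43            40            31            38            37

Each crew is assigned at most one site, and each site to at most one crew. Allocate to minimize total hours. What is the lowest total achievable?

Optimal: Tango crew→Ridge site (9 hours), Kilo crew→Harbor site (20 hours), Foxtrot crew→West site (22 hours), Sierra crew→Central site (19 hours), Delta crew→South site (31 hours) — total 9+20+22+19+31 = 101 hours.
Min-entry greedy (repeatedly take the single cheapest remaining cell) gives 104 hours, worse by 3.
Swapping Delta crew↔Sierra crew (Delta crew→Central site 38 hours, Sierra crew→South site 45 hours) adds 33.
Checked against all permutations: 101 hours is optimal.

Min total: 101 hours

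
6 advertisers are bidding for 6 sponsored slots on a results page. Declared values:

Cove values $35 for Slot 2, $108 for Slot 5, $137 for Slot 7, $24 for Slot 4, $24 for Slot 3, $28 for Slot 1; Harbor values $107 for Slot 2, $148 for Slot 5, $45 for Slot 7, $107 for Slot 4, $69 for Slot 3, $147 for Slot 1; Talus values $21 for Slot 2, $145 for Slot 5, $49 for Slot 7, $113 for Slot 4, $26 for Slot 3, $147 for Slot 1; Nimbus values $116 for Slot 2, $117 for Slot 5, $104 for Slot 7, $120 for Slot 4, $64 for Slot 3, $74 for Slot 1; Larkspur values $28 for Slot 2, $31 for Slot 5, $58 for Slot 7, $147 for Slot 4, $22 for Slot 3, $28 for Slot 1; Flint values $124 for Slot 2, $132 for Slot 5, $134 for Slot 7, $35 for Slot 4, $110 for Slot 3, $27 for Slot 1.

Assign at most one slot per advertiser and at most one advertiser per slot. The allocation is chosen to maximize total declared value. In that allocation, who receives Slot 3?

This is a one-to-one assignment (maximum-weight bipartite matching).
Optimal: Cove→Slot 7 ($137), Harbor→Slot 5 ($148), Talus→Slot 1 ($147), Nimbus→Slot 2 ($116), Larkspur→Slot 4 ($147), Flint→Slot 3 ($110) — total 137+148+147+116+147+110 = $805.
Row-greedy (each advertiser in turn takes its best remaining slot) gives $690, worse by 115.
Next-best assignment: Cove→Slot 7, Harbor→Slot 1, Talus→Slot 5, Nimbus→Slot 2, Larkspur→Slot 4, Flint→Slot 3 = $802.
No other one-to-one assignment exceeds $805.
Flint's own top slot is Slot 7 ($134), but forcing Flint→Slot 7 and reassigning the rest optimally gives only $721 — worse by 84.

Flint receives Slot 3.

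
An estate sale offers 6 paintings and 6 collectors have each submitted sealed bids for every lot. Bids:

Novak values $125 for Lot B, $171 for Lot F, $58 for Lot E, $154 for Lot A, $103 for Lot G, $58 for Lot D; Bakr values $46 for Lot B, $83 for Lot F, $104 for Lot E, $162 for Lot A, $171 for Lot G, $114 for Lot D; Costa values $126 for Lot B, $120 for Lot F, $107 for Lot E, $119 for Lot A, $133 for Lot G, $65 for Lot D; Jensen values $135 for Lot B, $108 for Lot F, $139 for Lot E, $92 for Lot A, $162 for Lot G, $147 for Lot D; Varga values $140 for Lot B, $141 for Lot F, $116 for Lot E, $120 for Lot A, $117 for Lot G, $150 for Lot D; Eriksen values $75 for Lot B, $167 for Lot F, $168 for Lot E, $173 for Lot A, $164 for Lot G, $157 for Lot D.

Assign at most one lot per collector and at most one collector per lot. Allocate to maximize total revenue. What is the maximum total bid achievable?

Max total: $939

Optimal: Novak→Lot F ($171), Bakr→Lot A ($162), Costa→Lot B ($126), Jensen→Lot G ($162), Varga→Lot D ($150), Eriksen→Lot E ($168) — total 171+162+126+162+150+168 = $939.
Column-greedy (each lot in turn goes to its best remaining collector) gives $868, worse by 71.
Swapping Costa↔Varga (Costa→Lot D $65, Varga→Lot B $140) loses 71.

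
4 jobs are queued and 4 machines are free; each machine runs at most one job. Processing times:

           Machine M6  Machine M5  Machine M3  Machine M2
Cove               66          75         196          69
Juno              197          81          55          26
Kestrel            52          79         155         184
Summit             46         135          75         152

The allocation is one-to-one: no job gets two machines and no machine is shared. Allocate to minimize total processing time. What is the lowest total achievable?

Optimal: Cove→Machine M5 (75 min), Juno→Machine M2 (26 min), Kestrel→Machine M6 (52 min), Summit→Machine M3 (75 min) — total 75+26+52+75 = 228 min.
Column-greedy (each machine in turn goes to its cheapest remaining job) gives 360 min, worse by 132.
Next-best assignment: Cove→Machine M6, Juno→Machine M2, Kestrel→Machine M5, Summit→Machine M3 = 246 min.

Minimum total: 228 min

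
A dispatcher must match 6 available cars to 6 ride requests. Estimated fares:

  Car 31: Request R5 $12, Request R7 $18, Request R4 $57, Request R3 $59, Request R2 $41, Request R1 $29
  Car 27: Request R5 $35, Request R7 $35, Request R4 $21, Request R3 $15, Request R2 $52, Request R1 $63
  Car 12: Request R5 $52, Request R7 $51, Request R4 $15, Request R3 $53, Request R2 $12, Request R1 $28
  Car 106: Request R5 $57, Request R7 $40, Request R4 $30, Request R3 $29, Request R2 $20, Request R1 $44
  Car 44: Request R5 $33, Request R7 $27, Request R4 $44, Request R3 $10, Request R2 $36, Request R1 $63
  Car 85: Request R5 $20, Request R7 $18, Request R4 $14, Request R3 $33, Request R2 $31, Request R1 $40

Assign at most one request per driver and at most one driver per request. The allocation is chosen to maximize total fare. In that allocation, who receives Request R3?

Car 85 receives Request R3.

Treat this as an assignment problem: match each driver to one request.
Optimal: Car 31→Request R4 ($57), Car 27→Request R2 ($52), Car 12→Request R7 ($51), Car 106→Request R5 ($57), Car 44→Request R1 ($63), Car 85→Request R3 ($33) — total 57+52+51+57+63+33 = $313.
Row-greedy (each driver in turn takes its best remaining request) gives $289, worse by 24.
Next-best assignment: Car 31→Request R3, Car 27→Request R1, Car 12→Request R7, Car 106→Request R5, Car 44→Request R4, Car 85→Request R2 = $305.
Car 85's own top request is Request R1 ($40), but forcing Car 85→Request R1 and reassigning the rest optimally gives only $303 — worse by 10.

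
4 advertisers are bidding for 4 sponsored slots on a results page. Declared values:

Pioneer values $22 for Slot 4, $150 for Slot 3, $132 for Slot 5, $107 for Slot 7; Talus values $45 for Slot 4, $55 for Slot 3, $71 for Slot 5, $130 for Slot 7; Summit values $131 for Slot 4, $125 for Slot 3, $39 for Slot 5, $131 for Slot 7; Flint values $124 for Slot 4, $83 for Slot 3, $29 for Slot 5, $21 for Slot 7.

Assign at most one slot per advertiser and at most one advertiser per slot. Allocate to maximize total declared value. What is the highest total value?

This is a one-to-one assignment (maximum-weight bipartite matching).
Optimal: Pioneer→Slot 5 ($132), Talus→Slot 7 ($130), Summit→Slot 3 ($125), Flint→Slot 4 ($124) — total 132+130+125+124 = $511.
Max-entry greedy (repeatedly take the single best remaining cell) gives $440, worse by 71.
Checked against all permutations: $511 is optimal.

Max total: $511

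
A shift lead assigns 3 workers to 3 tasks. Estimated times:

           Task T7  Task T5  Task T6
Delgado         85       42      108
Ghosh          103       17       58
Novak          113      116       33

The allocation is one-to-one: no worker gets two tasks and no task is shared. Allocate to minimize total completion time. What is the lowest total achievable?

Min total: 135 min

Optimal: Delgado→Task T7 (85 min), Ghosh→Task T5 (17 min), Novak→Task T6 (33 min) — total 85+17+33 = 135 min.
Row-greedy (each worker in turn takes its cheapest remaining task) gives 213 min, worse by 78.
Every other assignment is strictly worse.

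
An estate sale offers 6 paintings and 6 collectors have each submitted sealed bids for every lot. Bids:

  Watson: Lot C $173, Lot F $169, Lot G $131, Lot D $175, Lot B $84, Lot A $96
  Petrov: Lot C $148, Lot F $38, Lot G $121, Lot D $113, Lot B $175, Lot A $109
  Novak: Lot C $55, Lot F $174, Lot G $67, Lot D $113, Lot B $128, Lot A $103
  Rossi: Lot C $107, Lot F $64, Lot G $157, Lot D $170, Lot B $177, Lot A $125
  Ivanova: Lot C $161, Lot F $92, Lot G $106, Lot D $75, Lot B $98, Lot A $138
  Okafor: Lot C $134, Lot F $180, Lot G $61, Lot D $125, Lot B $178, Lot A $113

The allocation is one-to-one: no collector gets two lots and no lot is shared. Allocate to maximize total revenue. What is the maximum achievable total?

Optimal: Watson→Lot D ($175), Petrov→Lot C ($148), Novak→Lot F ($174), Rossi→Lot G ($157), Ivanova→Lot A ($138), Okafor→Lot B ($178) — total 175+148+174+157+138+178 = $970.
Column-greedy (each lot in turn goes to its best remaining collector) gives $889, worse by 81.
Swapping Rossi↔Ivanova (Rossi→Lot A $125, Ivanova→Lot G $106) loses 64.

Max total: $970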